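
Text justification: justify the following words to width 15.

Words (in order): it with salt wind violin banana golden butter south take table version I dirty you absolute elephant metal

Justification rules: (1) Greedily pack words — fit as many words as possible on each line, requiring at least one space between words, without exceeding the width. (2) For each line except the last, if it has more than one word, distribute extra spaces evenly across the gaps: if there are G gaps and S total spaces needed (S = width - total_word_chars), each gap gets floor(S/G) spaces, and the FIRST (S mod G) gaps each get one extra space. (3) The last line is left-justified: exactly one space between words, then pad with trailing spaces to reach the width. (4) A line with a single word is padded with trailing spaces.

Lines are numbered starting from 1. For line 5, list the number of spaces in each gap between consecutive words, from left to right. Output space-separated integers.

Answer: 6

Derivation:
Line 1: ['it', 'with', 'salt'] (min_width=12, slack=3)
Line 2: ['wind', 'violin'] (min_width=11, slack=4)
Line 3: ['banana', 'golden'] (min_width=13, slack=2)
Line 4: ['butter', 'south'] (min_width=12, slack=3)
Line 5: ['take', 'table'] (min_width=10, slack=5)
Line 6: ['version', 'I', 'dirty'] (min_width=15, slack=0)
Line 7: ['you', 'absolute'] (min_width=12, slack=3)
Line 8: ['elephant', 'metal'] (min_width=14, slack=1)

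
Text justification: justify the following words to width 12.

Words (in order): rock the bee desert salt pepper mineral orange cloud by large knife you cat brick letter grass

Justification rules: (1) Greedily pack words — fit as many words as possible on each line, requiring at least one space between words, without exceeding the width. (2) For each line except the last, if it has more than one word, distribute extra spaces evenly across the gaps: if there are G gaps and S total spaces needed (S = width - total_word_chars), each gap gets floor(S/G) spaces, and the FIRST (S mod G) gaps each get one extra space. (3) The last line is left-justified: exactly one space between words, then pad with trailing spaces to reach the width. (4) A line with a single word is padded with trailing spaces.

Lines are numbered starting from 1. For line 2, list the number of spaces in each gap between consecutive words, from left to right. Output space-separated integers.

Line 1: ['rock', 'the', 'bee'] (min_width=12, slack=0)
Line 2: ['desert', 'salt'] (min_width=11, slack=1)
Line 3: ['pepper'] (min_width=6, slack=6)
Line 4: ['mineral'] (min_width=7, slack=5)
Line 5: ['orange', 'cloud'] (min_width=12, slack=0)
Line 6: ['by', 'large'] (min_width=8, slack=4)
Line 7: ['knife', 'you'] (min_width=9, slack=3)
Line 8: ['cat', 'brick'] (min_width=9, slack=3)
Line 9: ['letter', 'grass'] (min_width=12, slack=0)

Answer: 2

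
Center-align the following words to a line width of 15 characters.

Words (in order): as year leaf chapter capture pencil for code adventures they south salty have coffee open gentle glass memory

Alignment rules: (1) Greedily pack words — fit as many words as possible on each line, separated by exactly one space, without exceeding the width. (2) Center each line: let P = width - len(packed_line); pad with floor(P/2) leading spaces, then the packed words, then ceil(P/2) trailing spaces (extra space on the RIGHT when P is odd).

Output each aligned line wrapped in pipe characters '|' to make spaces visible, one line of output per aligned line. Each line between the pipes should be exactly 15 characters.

Answer: | as year leaf  |
|chapter capture|
|pencil for code|
|adventures they|
|  south salty  |
|  have coffee  |
|  open gentle  |
| glass memory  |

Derivation:
Line 1: ['as', 'year', 'leaf'] (min_width=12, slack=3)
Line 2: ['chapter', 'capture'] (min_width=15, slack=0)
Line 3: ['pencil', 'for', 'code'] (min_width=15, slack=0)
Line 4: ['adventures', 'they'] (min_width=15, slack=0)
Line 5: ['south', 'salty'] (min_width=11, slack=4)
Line 6: ['have', 'coffee'] (min_width=11, slack=4)
Line 7: ['open', 'gentle'] (min_width=11, slack=4)
Line 8: ['glass', 'memory'] (min_width=12, slack=3)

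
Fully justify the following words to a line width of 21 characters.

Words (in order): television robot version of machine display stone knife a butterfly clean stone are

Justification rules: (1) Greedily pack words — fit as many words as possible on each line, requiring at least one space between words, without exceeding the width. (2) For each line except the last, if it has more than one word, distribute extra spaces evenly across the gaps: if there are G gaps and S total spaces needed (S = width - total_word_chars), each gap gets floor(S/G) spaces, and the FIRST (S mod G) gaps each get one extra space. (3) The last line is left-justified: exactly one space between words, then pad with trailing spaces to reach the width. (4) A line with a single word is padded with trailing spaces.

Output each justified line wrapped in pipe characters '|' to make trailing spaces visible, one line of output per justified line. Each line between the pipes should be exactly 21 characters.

Line 1: ['television', 'robot'] (min_width=16, slack=5)
Line 2: ['version', 'of', 'machine'] (min_width=18, slack=3)
Line 3: ['display', 'stone', 'knife', 'a'] (min_width=21, slack=0)
Line 4: ['butterfly', 'clean', 'stone'] (min_width=21, slack=0)
Line 5: ['are'] (min_width=3, slack=18)

Answer: |television      robot|
|version   of  machine|
|display stone knife a|
|butterfly clean stone|
|are                  |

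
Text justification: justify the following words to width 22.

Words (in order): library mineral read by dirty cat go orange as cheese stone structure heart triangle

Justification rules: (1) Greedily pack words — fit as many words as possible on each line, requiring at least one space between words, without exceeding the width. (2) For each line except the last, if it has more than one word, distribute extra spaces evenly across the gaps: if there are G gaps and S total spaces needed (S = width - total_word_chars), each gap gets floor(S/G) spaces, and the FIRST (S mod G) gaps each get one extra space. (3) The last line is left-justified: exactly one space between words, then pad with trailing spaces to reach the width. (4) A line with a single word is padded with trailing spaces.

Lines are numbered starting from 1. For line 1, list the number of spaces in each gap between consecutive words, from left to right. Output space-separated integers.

Answer: 2 2

Derivation:
Line 1: ['library', 'mineral', 'read'] (min_width=20, slack=2)
Line 2: ['by', 'dirty', 'cat', 'go', 'orange'] (min_width=22, slack=0)
Line 3: ['as', 'cheese', 'stone'] (min_width=15, slack=7)
Line 4: ['structure', 'heart'] (min_width=15, slack=7)
Line 5: ['triangle'] (min_width=8, slack=14)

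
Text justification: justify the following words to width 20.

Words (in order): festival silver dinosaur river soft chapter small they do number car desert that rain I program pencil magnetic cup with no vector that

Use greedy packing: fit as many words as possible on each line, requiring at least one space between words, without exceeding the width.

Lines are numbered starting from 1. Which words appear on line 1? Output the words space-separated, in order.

Answer: festival silver

Derivation:
Line 1: ['festival', 'silver'] (min_width=15, slack=5)
Line 2: ['dinosaur', 'river', 'soft'] (min_width=19, slack=1)
Line 3: ['chapter', 'small', 'they'] (min_width=18, slack=2)
Line 4: ['do', 'number', 'car', 'desert'] (min_width=20, slack=0)
Line 5: ['that', 'rain', 'I', 'program'] (min_width=19, slack=1)
Line 6: ['pencil', 'magnetic', 'cup'] (min_width=19, slack=1)
Line 7: ['with', 'no', 'vector', 'that'] (min_width=19, slack=1)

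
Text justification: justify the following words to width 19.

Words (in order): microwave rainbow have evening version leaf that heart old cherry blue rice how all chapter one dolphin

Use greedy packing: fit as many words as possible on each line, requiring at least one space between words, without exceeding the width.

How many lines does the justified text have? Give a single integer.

Answer: 6

Derivation:
Line 1: ['microwave', 'rainbow'] (min_width=17, slack=2)
Line 2: ['have', 'evening'] (min_width=12, slack=7)
Line 3: ['version', 'leaf', 'that'] (min_width=17, slack=2)
Line 4: ['heart', 'old', 'cherry'] (min_width=16, slack=3)
Line 5: ['blue', 'rice', 'how', 'all'] (min_width=17, slack=2)
Line 6: ['chapter', 'one', 'dolphin'] (min_width=19, slack=0)
Total lines: 6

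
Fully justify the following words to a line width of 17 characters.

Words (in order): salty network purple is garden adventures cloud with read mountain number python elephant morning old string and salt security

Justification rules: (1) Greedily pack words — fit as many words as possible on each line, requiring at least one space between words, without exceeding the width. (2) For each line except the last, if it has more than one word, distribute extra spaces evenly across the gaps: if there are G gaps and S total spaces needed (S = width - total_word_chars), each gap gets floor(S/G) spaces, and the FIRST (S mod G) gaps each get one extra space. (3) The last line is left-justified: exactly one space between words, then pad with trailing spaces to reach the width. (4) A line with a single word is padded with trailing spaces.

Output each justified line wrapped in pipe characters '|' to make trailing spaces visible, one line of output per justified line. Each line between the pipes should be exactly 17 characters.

Answer: |salty     network|
|purple  is garden|
|adventures  cloud|
|with         read|
|mountain   number|
|python   elephant|
|morning       old|
|string  and  salt|
|security         |

Derivation:
Line 1: ['salty', 'network'] (min_width=13, slack=4)
Line 2: ['purple', 'is', 'garden'] (min_width=16, slack=1)
Line 3: ['adventures', 'cloud'] (min_width=16, slack=1)
Line 4: ['with', 'read'] (min_width=9, slack=8)
Line 5: ['mountain', 'number'] (min_width=15, slack=2)
Line 6: ['python', 'elephant'] (min_width=15, slack=2)
Line 7: ['morning', 'old'] (min_width=11, slack=6)
Line 8: ['string', 'and', 'salt'] (min_width=15, slack=2)
Line 9: ['security'] (min_width=8, slack=9)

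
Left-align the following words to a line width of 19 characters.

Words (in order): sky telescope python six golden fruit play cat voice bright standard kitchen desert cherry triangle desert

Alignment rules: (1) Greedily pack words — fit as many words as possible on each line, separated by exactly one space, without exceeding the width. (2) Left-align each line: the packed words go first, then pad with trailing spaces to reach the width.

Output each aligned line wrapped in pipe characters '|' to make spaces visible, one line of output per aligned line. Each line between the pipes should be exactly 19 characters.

Answer: |sky telescope      |
|python six golden  |
|fruit play cat     |
|voice bright       |
|standard kitchen   |
|desert cherry      |
|triangle desert    |

Derivation:
Line 1: ['sky', 'telescope'] (min_width=13, slack=6)
Line 2: ['python', 'six', 'golden'] (min_width=17, slack=2)
Line 3: ['fruit', 'play', 'cat'] (min_width=14, slack=5)
Line 4: ['voice', 'bright'] (min_width=12, slack=7)
Line 5: ['standard', 'kitchen'] (min_width=16, slack=3)
Line 6: ['desert', 'cherry'] (min_width=13, slack=6)
Line 7: ['triangle', 'desert'] (min_width=15, slack=4)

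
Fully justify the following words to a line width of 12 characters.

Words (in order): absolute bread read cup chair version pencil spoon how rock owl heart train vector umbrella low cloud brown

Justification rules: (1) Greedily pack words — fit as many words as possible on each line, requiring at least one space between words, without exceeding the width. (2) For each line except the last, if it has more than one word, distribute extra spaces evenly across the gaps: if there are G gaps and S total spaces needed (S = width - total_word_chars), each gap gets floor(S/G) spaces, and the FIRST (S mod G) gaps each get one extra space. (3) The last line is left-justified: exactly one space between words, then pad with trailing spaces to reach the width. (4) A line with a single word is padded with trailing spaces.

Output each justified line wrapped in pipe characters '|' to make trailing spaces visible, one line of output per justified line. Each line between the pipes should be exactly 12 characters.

Answer: |absolute    |
|bread   read|
|cup    chair|
|version     |
|pencil spoon|
|how rock owl|
|heart  train|
|vector      |
|umbrella low|
|cloud brown |

Derivation:
Line 1: ['absolute'] (min_width=8, slack=4)
Line 2: ['bread', 'read'] (min_width=10, slack=2)
Line 3: ['cup', 'chair'] (min_width=9, slack=3)
Line 4: ['version'] (min_width=7, slack=5)
Line 5: ['pencil', 'spoon'] (min_width=12, slack=0)
Line 6: ['how', 'rock', 'owl'] (min_width=12, slack=0)
Line 7: ['heart', 'train'] (min_width=11, slack=1)
Line 8: ['vector'] (min_width=6, slack=6)
Line 9: ['umbrella', 'low'] (min_width=12, slack=0)
Line 10: ['cloud', 'brown'] (min_width=11, slack=1)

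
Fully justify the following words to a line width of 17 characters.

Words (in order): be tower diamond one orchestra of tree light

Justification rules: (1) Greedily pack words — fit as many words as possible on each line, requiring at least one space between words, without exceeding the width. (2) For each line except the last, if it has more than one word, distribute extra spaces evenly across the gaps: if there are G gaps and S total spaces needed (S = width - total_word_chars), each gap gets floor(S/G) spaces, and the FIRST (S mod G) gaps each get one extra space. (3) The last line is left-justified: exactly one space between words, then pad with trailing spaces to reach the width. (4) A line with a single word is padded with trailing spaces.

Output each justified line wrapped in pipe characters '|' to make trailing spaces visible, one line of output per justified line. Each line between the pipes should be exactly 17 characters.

Answer: |be  tower diamond|
|one  orchestra of|
|tree light       |

Derivation:
Line 1: ['be', 'tower', 'diamond'] (min_width=16, slack=1)
Line 2: ['one', 'orchestra', 'of'] (min_width=16, slack=1)
Line 3: ['tree', 'light'] (min_width=10, slack=7)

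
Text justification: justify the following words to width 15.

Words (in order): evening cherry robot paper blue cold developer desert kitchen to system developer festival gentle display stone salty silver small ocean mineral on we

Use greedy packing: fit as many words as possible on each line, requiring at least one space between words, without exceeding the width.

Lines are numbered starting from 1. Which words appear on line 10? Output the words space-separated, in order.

Line 1: ['evening', 'cherry'] (min_width=14, slack=1)
Line 2: ['robot', 'paper'] (min_width=11, slack=4)
Line 3: ['blue', 'cold'] (min_width=9, slack=6)
Line 4: ['developer'] (min_width=9, slack=6)
Line 5: ['desert', 'kitchen'] (min_width=14, slack=1)
Line 6: ['to', 'system'] (min_width=9, slack=6)
Line 7: ['developer'] (min_width=9, slack=6)
Line 8: ['festival', 'gentle'] (min_width=15, slack=0)
Line 9: ['display', 'stone'] (min_width=13, slack=2)
Line 10: ['salty', 'silver'] (min_width=12, slack=3)
Line 11: ['small', 'ocean'] (min_width=11, slack=4)
Line 12: ['mineral', 'on', 'we'] (min_width=13, slack=2)

Answer: salty silver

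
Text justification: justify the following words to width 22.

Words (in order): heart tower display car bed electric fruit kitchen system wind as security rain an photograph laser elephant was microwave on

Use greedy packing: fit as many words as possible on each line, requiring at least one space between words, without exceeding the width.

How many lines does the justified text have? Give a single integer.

Answer: 7

Derivation:
Line 1: ['heart', 'tower', 'display'] (min_width=19, slack=3)
Line 2: ['car', 'bed', 'electric', 'fruit'] (min_width=22, slack=0)
Line 3: ['kitchen', 'system', 'wind', 'as'] (min_width=22, slack=0)
Line 4: ['security', 'rain', 'an'] (min_width=16, slack=6)
Line 5: ['photograph', 'laser'] (min_width=16, slack=6)
Line 6: ['elephant', 'was', 'microwave'] (min_width=22, slack=0)
Line 7: ['on'] (min_width=2, slack=20)
Total lines: 7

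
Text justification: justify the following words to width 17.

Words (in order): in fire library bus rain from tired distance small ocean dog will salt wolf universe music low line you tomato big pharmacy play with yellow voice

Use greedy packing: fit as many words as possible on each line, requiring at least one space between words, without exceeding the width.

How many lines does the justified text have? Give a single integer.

Answer: 10

Derivation:
Line 1: ['in', 'fire', 'library'] (min_width=15, slack=2)
Line 2: ['bus', 'rain', 'from'] (min_width=13, slack=4)
Line 3: ['tired', 'distance'] (min_width=14, slack=3)
Line 4: ['small', 'ocean', 'dog'] (min_width=15, slack=2)
Line 5: ['will', 'salt', 'wolf'] (min_width=14, slack=3)
Line 6: ['universe', 'music'] (min_width=14, slack=3)
Line 7: ['low', 'line', 'you'] (min_width=12, slack=5)
Line 8: ['tomato', 'big'] (min_width=10, slack=7)
Line 9: ['pharmacy', 'play'] (min_width=13, slack=4)
Line 10: ['with', 'yellow', 'voice'] (min_width=17, slack=0)
Total lines: 10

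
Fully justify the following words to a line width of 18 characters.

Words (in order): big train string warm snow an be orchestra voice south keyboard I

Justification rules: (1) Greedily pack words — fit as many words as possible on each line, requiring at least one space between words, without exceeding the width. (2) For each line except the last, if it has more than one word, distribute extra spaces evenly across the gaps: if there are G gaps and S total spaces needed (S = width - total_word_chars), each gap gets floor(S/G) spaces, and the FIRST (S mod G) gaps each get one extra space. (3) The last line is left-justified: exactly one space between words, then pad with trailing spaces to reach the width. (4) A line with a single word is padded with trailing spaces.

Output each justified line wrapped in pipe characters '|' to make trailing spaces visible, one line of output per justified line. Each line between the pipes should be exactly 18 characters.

Line 1: ['big', 'train', 'string'] (min_width=16, slack=2)
Line 2: ['warm', 'snow', 'an', 'be'] (min_width=15, slack=3)
Line 3: ['orchestra', 'voice'] (min_width=15, slack=3)
Line 4: ['south', 'keyboard', 'I'] (min_width=16, slack=2)

Answer: |big  train  string|
|warm  snow  an  be|
|orchestra    voice|
|south keyboard I  |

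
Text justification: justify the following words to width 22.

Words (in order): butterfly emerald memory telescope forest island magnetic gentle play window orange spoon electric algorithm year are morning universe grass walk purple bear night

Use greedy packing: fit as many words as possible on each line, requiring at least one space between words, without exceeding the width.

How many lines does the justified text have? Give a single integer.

Answer: 8

Derivation:
Line 1: ['butterfly', 'emerald'] (min_width=17, slack=5)
Line 2: ['memory', 'telescope'] (min_width=16, slack=6)
Line 3: ['forest', 'island', 'magnetic'] (min_width=22, slack=0)
Line 4: ['gentle', 'play', 'window'] (min_width=18, slack=4)
Line 5: ['orange', 'spoon', 'electric'] (min_width=21, slack=1)
Line 6: ['algorithm', 'year', 'are'] (min_width=18, slack=4)
Line 7: ['morning', 'universe', 'grass'] (min_width=22, slack=0)
Line 8: ['walk', 'purple', 'bear', 'night'] (min_width=22, slack=0)
Total lines: 8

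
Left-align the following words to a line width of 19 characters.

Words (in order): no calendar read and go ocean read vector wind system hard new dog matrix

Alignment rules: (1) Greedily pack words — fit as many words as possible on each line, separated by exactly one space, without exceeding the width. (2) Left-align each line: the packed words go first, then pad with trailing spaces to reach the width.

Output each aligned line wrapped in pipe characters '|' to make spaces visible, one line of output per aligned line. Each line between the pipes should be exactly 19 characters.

Line 1: ['no', 'calendar', 'read'] (min_width=16, slack=3)
Line 2: ['and', 'go', 'ocean', 'read'] (min_width=17, slack=2)
Line 3: ['vector', 'wind', 'system'] (min_width=18, slack=1)
Line 4: ['hard', 'new', 'dog', 'matrix'] (min_width=19, slack=0)

Answer: |no calendar read   |
|and go ocean read  |
|vector wind system |
|hard new dog matrix|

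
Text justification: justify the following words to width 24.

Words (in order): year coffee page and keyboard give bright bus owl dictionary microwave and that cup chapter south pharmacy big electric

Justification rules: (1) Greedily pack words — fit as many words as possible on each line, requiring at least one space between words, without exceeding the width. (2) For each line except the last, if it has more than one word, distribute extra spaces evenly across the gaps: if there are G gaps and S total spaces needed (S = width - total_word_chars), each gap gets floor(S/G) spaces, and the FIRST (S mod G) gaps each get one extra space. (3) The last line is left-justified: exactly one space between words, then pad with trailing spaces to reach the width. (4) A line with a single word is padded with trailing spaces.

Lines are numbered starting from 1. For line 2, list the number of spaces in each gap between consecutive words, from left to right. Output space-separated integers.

Answer: 1 1 1

Derivation:
Line 1: ['year', 'coffee', 'page', 'and'] (min_width=20, slack=4)
Line 2: ['keyboard', 'give', 'bright', 'bus'] (min_width=24, slack=0)
Line 3: ['owl', 'dictionary', 'microwave'] (min_width=24, slack=0)
Line 4: ['and', 'that', 'cup', 'chapter'] (min_width=20, slack=4)
Line 5: ['south', 'pharmacy', 'big'] (min_width=18, slack=6)
Line 6: ['electric'] (min_width=8, slack=16)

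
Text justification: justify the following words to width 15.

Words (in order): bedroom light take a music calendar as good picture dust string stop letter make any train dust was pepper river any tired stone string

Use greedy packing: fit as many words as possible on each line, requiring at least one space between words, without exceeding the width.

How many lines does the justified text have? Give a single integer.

Line 1: ['bedroom', 'light'] (min_width=13, slack=2)
Line 2: ['take', 'a', 'music'] (min_width=12, slack=3)
Line 3: ['calendar', 'as'] (min_width=11, slack=4)
Line 4: ['good', 'picture'] (min_width=12, slack=3)
Line 5: ['dust', 'string'] (min_width=11, slack=4)
Line 6: ['stop', 'letter'] (min_width=11, slack=4)
Line 7: ['make', 'any', 'train'] (min_width=14, slack=1)
Line 8: ['dust', 'was', 'pepper'] (min_width=15, slack=0)
Line 9: ['river', 'any', 'tired'] (min_width=15, slack=0)
Line 10: ['stone', 'string'] (min_width=12, slack=3)
Total lines: 10

Answer: 10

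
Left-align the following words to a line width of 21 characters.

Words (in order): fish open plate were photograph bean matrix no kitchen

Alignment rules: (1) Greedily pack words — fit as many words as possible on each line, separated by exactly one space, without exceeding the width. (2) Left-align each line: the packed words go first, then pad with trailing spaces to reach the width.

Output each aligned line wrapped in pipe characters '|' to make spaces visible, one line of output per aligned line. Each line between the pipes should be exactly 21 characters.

Answer: |fish open plate were |
|photograph bean      |
|matrix no kitchen    |

Derivation:
Line 1: ['fish', 'open', 'plate', 'were'] (min_width=20, slack=1)
Line 2: ['photograph', 'bean'] (min_width=15, slack=6)
Line 3: ['matrix', 'no', 'kitchen'] (min_width=17, slack=4)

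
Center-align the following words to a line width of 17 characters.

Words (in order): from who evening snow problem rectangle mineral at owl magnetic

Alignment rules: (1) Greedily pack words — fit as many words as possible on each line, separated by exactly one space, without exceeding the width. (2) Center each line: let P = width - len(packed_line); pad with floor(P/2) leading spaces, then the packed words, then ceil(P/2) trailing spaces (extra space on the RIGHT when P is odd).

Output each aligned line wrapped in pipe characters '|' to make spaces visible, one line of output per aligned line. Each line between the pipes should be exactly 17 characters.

Line 1: ['from', 'who', 'evening'] (min_width=16, slack=1)
Line 2: ['snow', 'problem'] (min_width=12, slack=5)
Line 3: ['rectangle', 'mineral'] (min_width=17, slack=0)
Line 4: ['at', 'owl', 'magnetic'] (min_width=15, slack=2)

Answer: |from who evening |
|  snow problem   |
|rectangle mineral|
| at owl magnetic |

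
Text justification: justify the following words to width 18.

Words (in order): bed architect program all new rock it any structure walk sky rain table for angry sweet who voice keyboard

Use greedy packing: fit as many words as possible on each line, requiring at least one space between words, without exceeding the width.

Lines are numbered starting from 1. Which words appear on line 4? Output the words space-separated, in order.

Line 1: ['bed', 'architect'] (min_width=13, slack=5)
Line 2: ['program', 'all', 'new'] (min_width=15, slack=3)
Line 3: ['rock', 'it', 'any'] (min_width=11, slack=7)
Line 4: ['structure', 'walk', 'sky'] (min_width=18, slack=0)
Line 5: ['rain', 'table', 'for'] (min_width=14, slack=4)
Line 6: ['angry', 'sweet', 'who'] (min_width=15, slack=3)
Line 7: ['voice', 'keyboard'] (min_width=14, slack=4)

Answer: structure walk sky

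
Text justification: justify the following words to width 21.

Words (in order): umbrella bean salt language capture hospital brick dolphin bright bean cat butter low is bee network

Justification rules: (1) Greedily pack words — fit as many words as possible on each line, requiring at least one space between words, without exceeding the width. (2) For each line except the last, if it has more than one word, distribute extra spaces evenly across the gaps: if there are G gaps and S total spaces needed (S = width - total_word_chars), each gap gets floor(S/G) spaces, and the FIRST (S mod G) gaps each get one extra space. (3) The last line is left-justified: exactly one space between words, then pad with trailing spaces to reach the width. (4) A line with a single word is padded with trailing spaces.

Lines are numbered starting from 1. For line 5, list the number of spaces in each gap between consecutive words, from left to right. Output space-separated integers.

Line 1: ['umbrella', 'bean', 'salt'] (min_width=18, slack=3)
Line 2: ['language', 'capture'] (min_width=16, slack=5)
Line 3: ['hospital', 'brick'] (min_width=14, slack=7)
Line 4: ['dolphin', 'bright', 'bean'] (min_width=19, slack=2)
Line 5: ['cat', 'butter', 'low', 'is', 'bee'] (min_width=21, slack=0)
Line 6: ['network'] (min_width=7, slack=14)

Answer: 1 1 1 1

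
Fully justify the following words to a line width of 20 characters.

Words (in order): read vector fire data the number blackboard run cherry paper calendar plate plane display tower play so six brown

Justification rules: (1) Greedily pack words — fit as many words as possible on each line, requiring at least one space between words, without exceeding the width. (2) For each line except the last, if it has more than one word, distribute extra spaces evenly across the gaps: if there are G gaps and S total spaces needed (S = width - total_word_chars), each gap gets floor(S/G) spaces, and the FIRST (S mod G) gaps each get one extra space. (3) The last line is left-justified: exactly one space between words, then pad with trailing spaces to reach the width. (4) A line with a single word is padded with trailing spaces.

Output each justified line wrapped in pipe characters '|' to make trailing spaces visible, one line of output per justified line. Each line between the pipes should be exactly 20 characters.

Line 1: ['read', 'vector', 'fire'] (min_width=16, slack=4)
Line 2: ['data', 'the', 'number'] (min_width=15, slack=5)
Line 3: ['blackboard', 'run'] (min_width=14, slack=6)
Line 4: ['cherry', 'paper'] (min_width=12, slack=8)
Line 5: ['calendar', 'plate', 'plane'] (min_width=20, slack=0)
Line 6: ['display', 'tower', 'play'] (min_width=18, slack=2)
Line 7: ['so', 'six', 'brown'] (min_width=12, slack=8)

Answer: |read   vector   fire|
|data    the   number|
|blackboard       run|
|cherry         paper|
|calendar plate plane|
|display  tower  play|
|so six brown        |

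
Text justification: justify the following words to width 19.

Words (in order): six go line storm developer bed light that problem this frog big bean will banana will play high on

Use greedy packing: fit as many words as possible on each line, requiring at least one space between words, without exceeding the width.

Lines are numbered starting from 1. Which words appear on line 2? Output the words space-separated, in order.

Line 1: ['six', 'go', 'line', 'storm'] (min_width=17, slack=2)
Line 2: ['developer', 'bed', 'light'] (min_width=19, slack=0)
Line 3: ['that', 'problem', 'this'] (min_width=17, slack=2)
Line 4: ['frog', 'big', 'bean', 'will'] (min_width=18, slack=1)
Line 5: ['banana', 'will', 'play'] (min_width=16, slack=3)
Line 6: ['high', 'on'] (min_width=7, slack=12)

Answer: developer bed light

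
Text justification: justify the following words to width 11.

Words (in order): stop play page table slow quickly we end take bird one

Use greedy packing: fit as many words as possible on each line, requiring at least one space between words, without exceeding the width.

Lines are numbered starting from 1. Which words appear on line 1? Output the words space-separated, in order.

Answer: stop play

Derivation:
Line 1: ['stop', 'play'] (min_width=9, slack=2)
Line 2: ['page', 'table'] (min_width=10, slack=1)
Line 3: ['slow'] (min_width=4, slack=7)
Line 4: ['quickly', 'we'] (min_width=10, slack=1)
Line 5: ['end', 'take'] (min_width=8, slack=3)
Line 6: ['bird', 'one'] (min_width=8, slack=3)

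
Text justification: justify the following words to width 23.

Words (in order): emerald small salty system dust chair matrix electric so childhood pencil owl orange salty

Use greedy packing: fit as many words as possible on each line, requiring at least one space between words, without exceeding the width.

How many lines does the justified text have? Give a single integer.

Answer: 5

Derivation:
Line 1: ['emerald', 'small', 'salty'] (min_width=19, slack=4)
Line 2: ['system', 'dust', 'chair'] (min_width=17, slack=6)
Line 3: ['matrix', 'electric', 'so'] (min_width=18, slack=5)
Line 4: ['childhood', 'pencil', 'owl'] (min_width=20, slack=3)
Line 5: ['orange', 'salty'] (min_width=12, slack=11)
Total lines: 5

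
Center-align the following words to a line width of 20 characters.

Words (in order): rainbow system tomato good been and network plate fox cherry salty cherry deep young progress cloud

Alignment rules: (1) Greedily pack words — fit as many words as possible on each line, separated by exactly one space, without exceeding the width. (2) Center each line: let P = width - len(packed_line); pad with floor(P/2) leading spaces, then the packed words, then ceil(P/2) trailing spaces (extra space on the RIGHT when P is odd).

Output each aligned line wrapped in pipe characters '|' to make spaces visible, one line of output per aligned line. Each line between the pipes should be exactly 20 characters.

Line 1: ['rainbow', 'system'] (min_width=14, slack=6)
Line 2: ['tomato', 'good', 'been', 'and'] (min_width=20, slack=0)
Line 3: ['network', 'plate', 'fox'] (min_width=17, slack=3)
Line 4: ['cherry', 'salty', 'cherry'] (min_width=19, slack=1)
Line 5: ['deep', 'young', 'progress'] (min_width=19, slack=1)
Line 6: ['cloud'] (min_width=5, slack=15)

Answer: |   rainbow system   |
|tomato good been and|
| network plate fox  |
|cherry salty cherry |
|deep young progress |
|       cloud        |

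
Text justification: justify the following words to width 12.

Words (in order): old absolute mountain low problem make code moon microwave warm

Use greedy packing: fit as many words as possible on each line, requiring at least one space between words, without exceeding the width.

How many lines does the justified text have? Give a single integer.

Line 1: ['old', 'absolute'] (min_width=12, slack=0)
Line 2: ['mountain', 'low'] (min_width=12, slack=0)
Line 3: ['problem', 'make'] (min_width=12, slack=0)
Line 4: ['code', 'moon'] (min_width=9, slack=3)
Line 5: ['microwave'] (min_width=9, slack=3)
Line 6: ['warm'] (min_width=4, slack=8)
Total lines: 6

Answer: 6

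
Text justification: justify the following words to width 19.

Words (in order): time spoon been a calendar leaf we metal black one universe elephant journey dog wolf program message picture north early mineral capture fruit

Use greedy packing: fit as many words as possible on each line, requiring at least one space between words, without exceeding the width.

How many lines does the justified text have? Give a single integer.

Answer: 9

Derivation:
Line 1: ['time', 'spoon', 'been', 'a'] (min_width=17, slack=2)
Line 2: ['calendar', 'leaf', 'we'] (min_width=16, slack=3)
Line 3: ['metal', 'black', 'one'] (min_width=15, slack=4)
Line 4: ['universe', 'elephant'] (min_width=17, slack=2)
Line 5: ['journey', 'dog', 'wolf'] (min_width=16, slack=3)
Line 6: ['program', 'message'] (min_width=15, slack=4)
Line 7: ['picture', 'north', 'early'] (min_width=19, slack=0)
Line 8: ['mineral', 'capture'] (min_width=15, slack=4)
Line 9: ['fruit'] (min_width=5, slack=14)
Total lines: 9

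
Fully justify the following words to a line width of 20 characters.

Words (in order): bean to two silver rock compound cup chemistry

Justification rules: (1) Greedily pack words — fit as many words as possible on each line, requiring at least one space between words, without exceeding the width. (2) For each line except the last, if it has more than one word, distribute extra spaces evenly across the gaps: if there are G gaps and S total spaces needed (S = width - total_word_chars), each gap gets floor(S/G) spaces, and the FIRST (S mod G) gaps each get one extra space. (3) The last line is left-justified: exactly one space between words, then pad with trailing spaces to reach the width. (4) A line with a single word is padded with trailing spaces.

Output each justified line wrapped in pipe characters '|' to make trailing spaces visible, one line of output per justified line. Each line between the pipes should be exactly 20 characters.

Line 1: ['bean', 'to', 'two', 'silver'] (min_width=18, slack=2)
Line 2: ['rock', 'compound', 'cup'] (min_width=17, slack=3)
Line 3: ['chemistry'] (min_width=9, slack=11)

Answer: |bean  to  two silver|
|rock   compound  cup|
|chemistry           |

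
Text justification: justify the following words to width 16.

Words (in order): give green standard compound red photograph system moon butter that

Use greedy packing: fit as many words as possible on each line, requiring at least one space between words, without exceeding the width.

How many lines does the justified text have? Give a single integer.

Line 1: ['give', 'green'] (min_width=10, slack=6)
Line 2: ['standard'] (min_width=8, slack=8)
Line 3: ['compound', 'red'] (min_width=12, slack=4)
Line 4: ['photograph'] (min_width=10, slack=6)
Line 5: ['system', 'moon'] (min_width=11, slack=5)
Line 6: ['butter', 'that'] (min_width=11, slack=5)
Total lines: 6

Answer: 6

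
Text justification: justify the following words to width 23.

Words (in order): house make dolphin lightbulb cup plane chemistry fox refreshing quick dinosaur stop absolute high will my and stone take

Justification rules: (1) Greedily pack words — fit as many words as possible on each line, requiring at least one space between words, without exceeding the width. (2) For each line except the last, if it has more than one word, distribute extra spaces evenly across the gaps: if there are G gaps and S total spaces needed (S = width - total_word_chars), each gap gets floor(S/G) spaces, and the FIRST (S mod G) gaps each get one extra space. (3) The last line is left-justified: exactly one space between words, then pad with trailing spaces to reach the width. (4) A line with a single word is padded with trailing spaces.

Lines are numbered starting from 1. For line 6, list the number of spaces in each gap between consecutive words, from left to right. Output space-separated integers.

Line 1: ['house', 'make', 'dolphin'] (min_width=18, slack=5)
Line 2: ['lightbulb', 'cup', 'plane'] (min_width=19, slack=4)
Line 3: ['chemistry', 'fox'] (min_width=13, slack=10)
Line 4: ['refreshing', 'quick'] (min_width=16, slack=7)
Line 5: ['dinosaur', 'stop', 'absolute'] (min_width=22, slack=1)
Line 6: ['high', 'will', 'my', 'and', 'stone'] (min_width=22, slack=1)
Line 7: ['take'] (min_width=4, slack=19)

Answer: 2 1 1 1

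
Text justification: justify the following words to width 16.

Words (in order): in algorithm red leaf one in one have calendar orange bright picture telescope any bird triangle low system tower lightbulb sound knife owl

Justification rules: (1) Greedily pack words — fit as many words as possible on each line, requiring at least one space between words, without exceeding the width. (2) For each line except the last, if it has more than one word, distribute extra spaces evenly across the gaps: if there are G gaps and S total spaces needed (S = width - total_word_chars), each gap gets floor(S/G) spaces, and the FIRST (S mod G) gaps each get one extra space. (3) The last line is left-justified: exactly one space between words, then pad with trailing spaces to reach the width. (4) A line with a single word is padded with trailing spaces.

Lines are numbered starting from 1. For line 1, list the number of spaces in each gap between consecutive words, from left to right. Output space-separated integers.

Answer: 1 1

Derivation:
Line 1: ['in', 'algorithm', 'red'] (min_width=16, slack=0)
Line 2: ['leaf', 'one', 'in', 'one'] (min_width=15, slack=1)
Line 3: ['have', 'calendar'] (min_width=13, slack=3)
Line 4: ['orange', 'bright'] (min_width=13, slack=3)
Line 5: ['picture'] (min_width=7, slack=9)
Line 6: ['telescope', 'any'] (min_width=13, slack=3)
Line 7: ['bird', 'triangle'] (min_width=13, slack=3)
Line 8: ['low', 'system', 'tower'] (min_width=16, slack=0)
Line 9: ['lightbulb', 'sound'] (min_width=15, slack=1)
Line 10: ['knife', 'owl'] (min_width=9, slack=7)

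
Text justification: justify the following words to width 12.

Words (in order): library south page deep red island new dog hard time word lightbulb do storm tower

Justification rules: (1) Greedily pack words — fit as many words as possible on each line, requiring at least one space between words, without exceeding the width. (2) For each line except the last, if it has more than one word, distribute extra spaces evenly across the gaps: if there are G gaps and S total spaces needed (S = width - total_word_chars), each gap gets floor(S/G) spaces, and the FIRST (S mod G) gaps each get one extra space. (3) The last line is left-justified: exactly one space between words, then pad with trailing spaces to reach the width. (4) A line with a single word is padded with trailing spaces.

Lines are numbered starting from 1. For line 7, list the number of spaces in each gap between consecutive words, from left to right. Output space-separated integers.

Line 1: ['library'] (min_width=7, slack=5)
Line 2: ['south', 'page'] (min_width=10, slack=2)
Line 3: ['deep', 'red'] (min_width=8, slack=4)
Line 4: ['island', 'new'] (min_width=10, slack=2)
Line 5: ['dog', 'hard'] (min_width=8, slack=4)
Line 6: ['time', 'word'] (min_width=9, slack=3)
Line 7: ['lightbulb', 'do'] (min_width=12, slack=0)
Line 8: ['storm', 'tower'] (min_width=11, slack=1)

Answer: 1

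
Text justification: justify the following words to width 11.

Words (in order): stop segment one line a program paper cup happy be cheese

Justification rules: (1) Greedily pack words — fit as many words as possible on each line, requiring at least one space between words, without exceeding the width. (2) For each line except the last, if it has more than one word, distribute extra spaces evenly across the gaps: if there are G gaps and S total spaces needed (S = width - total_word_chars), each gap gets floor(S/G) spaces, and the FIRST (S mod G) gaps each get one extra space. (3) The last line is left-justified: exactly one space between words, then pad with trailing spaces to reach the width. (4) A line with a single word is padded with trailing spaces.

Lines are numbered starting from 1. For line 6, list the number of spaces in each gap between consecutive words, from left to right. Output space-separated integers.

Answer: 4

Derivation:
Line 1: ['stop'] (min_width=4, slack=7)
Line 2: ['segment', 'one'] (min_width=11, slack=0)
Line 3: ['line', 'a'] (min_width=6, slack=5)
Line 4: ['program'] (min_width=7, slack=4)
Line 5: ['paper', 'cup'] (min_width=9, slack=2)
Line 6: ['happy', 'be'] (min_width=8, slack=3)
Line 7: ['cheese'] (min_width=6, slack=5)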